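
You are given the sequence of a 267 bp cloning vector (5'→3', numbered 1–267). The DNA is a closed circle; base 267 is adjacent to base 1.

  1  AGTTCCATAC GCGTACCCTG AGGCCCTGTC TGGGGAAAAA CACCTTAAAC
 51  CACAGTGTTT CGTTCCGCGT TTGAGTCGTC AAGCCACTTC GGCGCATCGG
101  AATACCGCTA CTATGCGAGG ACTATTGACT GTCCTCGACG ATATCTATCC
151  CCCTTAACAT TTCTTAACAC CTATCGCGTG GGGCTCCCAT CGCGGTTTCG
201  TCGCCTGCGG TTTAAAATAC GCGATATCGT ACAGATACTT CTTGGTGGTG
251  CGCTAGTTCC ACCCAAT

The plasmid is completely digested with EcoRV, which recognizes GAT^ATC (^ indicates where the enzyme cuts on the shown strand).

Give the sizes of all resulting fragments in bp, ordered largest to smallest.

184, 83 bp

EcoRV sites (GATATC) start at positions 140, 223.
EcoRV cuts after base 3 of each site, so after positions 142, 225.
Circular molecule, 2 cuts → 2 fragments:
  143–225 → 83 bp
  226–267 then 1–142 → 42 + 142 = 184 bp
Sorted largest to smallest: 184, 83 bp.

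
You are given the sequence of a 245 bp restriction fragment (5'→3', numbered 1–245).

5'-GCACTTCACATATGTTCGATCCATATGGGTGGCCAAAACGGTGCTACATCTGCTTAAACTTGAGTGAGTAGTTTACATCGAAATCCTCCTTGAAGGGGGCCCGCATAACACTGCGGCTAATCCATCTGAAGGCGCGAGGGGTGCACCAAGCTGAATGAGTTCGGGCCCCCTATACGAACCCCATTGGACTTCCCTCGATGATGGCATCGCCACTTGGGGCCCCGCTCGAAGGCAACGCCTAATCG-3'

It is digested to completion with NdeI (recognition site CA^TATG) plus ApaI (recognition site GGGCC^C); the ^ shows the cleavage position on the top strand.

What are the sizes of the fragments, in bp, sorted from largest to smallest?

NdeI sites (CATATG) start at positions 9, 22.
NdeI cuts after base 2 of each site, so after positions 10, 23.
ApaI sites (GGGCCC) start at positions 97, 163, 217.
ApaI cuts after base 5 of each site (before the last base), so after positions 101, 167, 221.
Combined cut positions: 10, 23, 101, 167, 221.
Linear molecule, 5 cuts → 6 fragments:
  1–10 → 10 bp
  11–23 → 13 bp
  24–101 → 78 bp
  102–167 → 66 bp
  168–221 → 54 bp
  222–245 → 24 bp
Sorted largest to smallest: 78, 66, 54, 24, 13, 10 bp.

78, 66, 54, 24, 13, 10 bp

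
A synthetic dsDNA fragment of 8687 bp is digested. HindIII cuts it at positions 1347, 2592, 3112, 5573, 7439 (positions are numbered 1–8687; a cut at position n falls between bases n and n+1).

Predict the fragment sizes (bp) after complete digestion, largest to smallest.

2461, 1866, 1347, 1248, 1245, 520 bp

Linear molecule, 5 cuts → 6 fragments:
  1347 − 0 = 1347 bp
  2592 − 1347 = 1245 bp
  3112 − 2592 = 520 bp
  5573 − 3112 = 2461 bp
  7439 − 5573 = 1866 bp
  8687 − 7439 = 1248 bp
Sorted largest to smallest: 2461, 1866, 1347, 1248, 1245, 520 bp.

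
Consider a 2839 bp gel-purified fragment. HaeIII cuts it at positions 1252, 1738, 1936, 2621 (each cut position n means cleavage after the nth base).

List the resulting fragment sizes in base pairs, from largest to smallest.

1252, 685, 486, 218, 198 bp

Linear molecule, 4 cuts → 5 fragments:
  1252 − 0 = 1252 bp
  1738 − 1252 = 486 bp
  1936 − 1738 = 198 bp
  2621 − 1936 = 685 bp
  2839 − 2621 = 218 bp
Sorted largest to smallest: 1252, 685, 486, 218, 198 bp.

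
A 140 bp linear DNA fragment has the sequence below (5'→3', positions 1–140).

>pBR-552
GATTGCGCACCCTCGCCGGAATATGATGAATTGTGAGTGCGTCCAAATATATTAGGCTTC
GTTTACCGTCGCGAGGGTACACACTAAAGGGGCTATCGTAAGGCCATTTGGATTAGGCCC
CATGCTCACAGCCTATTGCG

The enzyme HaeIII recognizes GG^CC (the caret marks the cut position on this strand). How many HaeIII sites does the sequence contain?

2

GGCC occurs starting at positions 102, 116.
HaeIII cuts at 2 sites.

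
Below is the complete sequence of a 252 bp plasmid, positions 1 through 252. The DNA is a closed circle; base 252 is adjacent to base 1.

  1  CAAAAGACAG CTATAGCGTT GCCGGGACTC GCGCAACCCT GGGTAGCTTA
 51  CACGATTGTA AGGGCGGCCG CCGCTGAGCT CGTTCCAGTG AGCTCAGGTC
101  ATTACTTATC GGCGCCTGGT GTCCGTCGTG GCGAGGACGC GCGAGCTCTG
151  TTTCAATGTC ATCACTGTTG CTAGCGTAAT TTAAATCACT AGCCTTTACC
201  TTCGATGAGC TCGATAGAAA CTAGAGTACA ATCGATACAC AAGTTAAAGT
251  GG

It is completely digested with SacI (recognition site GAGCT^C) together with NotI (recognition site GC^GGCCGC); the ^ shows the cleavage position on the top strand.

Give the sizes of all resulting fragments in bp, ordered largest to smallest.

SacI sites (GAGCTC) start at positions 76, 90, 143, 207.
SacI cuts after base 5 of each site (before the last base), so after positions 80, 94, 147, 211.
The NotI site (GCGGCCGC) starts at position 64.
NotI cuts after base 2 of each site, so after position 65.
Combined cut positions: 65, 80, 94, 147, 211.
Circular molecule, 5 cuts → 5 fragments:
  66–80 → 15 bp
  81–94 → 14 bp
  95–147 → 53 bp
  148–211 → 64 bp
  212–252 then 1–65 → 41 + 65 = 106 bp
Sorted largest to smallest: 106, 64, 53, 15, 14 bp.

106, 64, 53, 15, 14 bp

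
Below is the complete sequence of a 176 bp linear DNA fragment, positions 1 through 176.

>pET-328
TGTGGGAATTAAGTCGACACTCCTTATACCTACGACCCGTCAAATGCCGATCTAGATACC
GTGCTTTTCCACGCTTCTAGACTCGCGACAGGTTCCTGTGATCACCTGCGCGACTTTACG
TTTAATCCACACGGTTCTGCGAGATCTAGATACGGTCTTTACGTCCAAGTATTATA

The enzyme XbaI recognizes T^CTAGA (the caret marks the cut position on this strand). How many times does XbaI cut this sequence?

3

TCTAGA occurs starting at positions 51, 76, 145.
XbaI cuts at 3 sites.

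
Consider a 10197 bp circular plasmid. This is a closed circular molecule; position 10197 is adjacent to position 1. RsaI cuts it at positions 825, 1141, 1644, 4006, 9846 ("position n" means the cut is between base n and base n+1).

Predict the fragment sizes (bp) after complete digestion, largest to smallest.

Circular molecule, 5 cuts → 5 fragments:
  1141 − 825 = 316 bp
  1644 − 1141 = 503 bp
  4006 − 1644 = 2362 bp
  9846 − 4006 = 5840 bp
  wrap: 10197 − 9846 + 825 = 1176 bp
Sorted largest to smallest: 5840, 2362, 1176, 503, 316 bp.

5840, 2362, 1176, 503, 316 bp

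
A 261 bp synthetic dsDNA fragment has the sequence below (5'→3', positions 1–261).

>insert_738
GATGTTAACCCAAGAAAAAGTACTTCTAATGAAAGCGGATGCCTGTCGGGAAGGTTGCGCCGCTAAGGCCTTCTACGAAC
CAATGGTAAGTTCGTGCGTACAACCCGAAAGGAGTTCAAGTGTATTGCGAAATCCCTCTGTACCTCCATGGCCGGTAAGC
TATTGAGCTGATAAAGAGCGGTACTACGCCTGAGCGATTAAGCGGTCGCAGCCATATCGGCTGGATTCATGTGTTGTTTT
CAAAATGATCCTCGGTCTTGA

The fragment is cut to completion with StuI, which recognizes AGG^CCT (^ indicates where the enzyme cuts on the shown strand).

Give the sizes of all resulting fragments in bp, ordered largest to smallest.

The StuI site (AGGCCT) starts at position 66.
StuI cuts after base 3 of each site, so after position 68.
Linear molecule, 1 cut → 2 fragments:
  1–68 → 68 bp
  69–261 → 193 bp
Sorted largest to smallest: 193, 68 bp.

193, 68 bp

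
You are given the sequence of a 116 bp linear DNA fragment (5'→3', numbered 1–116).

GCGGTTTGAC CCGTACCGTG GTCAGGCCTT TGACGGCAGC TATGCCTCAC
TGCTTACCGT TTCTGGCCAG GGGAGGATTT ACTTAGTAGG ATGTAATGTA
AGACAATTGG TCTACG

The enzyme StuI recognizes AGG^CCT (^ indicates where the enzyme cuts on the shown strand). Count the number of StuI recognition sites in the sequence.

1

AGGCCT occurs starting at position 24.
StuI cuts at 1 site.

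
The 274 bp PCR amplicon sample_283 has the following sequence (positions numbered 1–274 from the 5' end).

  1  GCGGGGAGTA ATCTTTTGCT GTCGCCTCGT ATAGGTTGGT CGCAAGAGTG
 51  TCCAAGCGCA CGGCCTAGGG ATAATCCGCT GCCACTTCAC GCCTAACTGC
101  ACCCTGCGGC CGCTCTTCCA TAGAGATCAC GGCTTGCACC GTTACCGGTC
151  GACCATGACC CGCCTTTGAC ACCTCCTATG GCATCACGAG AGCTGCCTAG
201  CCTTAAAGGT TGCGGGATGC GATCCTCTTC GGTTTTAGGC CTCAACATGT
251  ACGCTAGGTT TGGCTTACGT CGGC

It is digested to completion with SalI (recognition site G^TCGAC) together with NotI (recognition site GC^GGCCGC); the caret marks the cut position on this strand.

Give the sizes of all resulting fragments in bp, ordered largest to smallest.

The SalI site (GTCGAC) starts at position 148.
SalI cuts after the first base of each site, so after position 148.
The NotI site (GCGGCCGC) starts at position 106.
NotI cuts after base 2 of each site, so after position 107.
Combined cut positions: 107, 148.
Linear molecule, 2 cuts → 3 fragments:
  1–107 → 107 bp
  108–148 → 41 bp
  149–274 → 126 bp
Sorted largest to smallest: 126, 107, 41 bp.

126, 107, 41 bp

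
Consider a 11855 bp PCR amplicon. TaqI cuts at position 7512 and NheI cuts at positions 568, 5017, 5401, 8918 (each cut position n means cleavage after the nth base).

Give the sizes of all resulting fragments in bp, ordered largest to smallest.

Combined cut positions (sorted): 568, 5017, 5401, 7512, 8918.
Linear molecule, 5 cuts → 6 fragments:
  568 − 0 = 568 bp
  5017 − 568 = 4449 bp
  5401 − 5017 = 384 bp
  7512 − 5401 = 2111 bp
  8918 − 7512 = 1406 bp
  11855 − 8918 = 2937 bp
Sorted largest to smallest: 4449, 2937, 2111, 1406, 568, 384 bp.

4449, 2937, 2111, 1406, 568, 384 bp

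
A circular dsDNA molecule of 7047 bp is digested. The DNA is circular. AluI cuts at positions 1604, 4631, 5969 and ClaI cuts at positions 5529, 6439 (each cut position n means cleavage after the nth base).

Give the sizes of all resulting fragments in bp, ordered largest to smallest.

3027, 2212, 898, 470, 440 bp

Combined cut positions (sorted): 1604, 4631, 5529, 5969, 6439.
Circular molecule, 5 cuts → 5 fragments:
  4631 − 1604 = 3027 bp
  5529 − 4631 = 898 bp
  5969 − 5529 = 440 bp
  6439 − 5969 = 470 bp
  wrap: 7047 − 6439 + 1604 = 2212 bp
Sorted largest to smallest: 3027, 2212, 898, 470, 440 bp.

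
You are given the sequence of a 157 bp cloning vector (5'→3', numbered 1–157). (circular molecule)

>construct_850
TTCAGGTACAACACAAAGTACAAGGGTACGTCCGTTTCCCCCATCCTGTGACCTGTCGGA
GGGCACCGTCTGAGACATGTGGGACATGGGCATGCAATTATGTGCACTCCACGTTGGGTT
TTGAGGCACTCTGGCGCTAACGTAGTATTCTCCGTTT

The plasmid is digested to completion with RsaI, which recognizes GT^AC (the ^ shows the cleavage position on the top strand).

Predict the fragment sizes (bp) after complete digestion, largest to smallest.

RsaI sites (GTAC) start at positions 6, 18, 26.
RsaI cuts after base 2 of each site, so after positions 7, 19, 27.
Circular molecule, 3 cuts → 3 fragments:
  8–19 → 12 bp
  20–27 → 8 bp
  28–157 then 1–7 → 130 + 7 = 137 bp
Sorted largest to smallest: 137, 12, 8 bp.

137, 12, 8 bp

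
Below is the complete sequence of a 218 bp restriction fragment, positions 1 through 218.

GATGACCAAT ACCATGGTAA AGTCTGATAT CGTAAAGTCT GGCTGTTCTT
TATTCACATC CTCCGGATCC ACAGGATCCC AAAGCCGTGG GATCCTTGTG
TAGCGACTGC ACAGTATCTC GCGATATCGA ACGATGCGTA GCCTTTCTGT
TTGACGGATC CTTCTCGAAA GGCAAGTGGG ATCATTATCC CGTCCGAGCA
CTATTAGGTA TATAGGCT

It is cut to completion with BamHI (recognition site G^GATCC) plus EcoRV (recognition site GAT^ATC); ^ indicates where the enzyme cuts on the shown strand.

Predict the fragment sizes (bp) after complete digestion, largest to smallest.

BamHI sites (GGATCC) start at positions 65, 74, 90, 156.
BamHI cuts after the first base of each site, so after positions 65, 74, 90, 156.
EcoRV sites (GATATC) start at positions 26, 123.
EcoRV cuts after base 3 of each site, so after positions 28, 125.
Combined cut positions: 28, 65, 74, 90, 125, 156.
Linear molecule, 6 cuts → 7 fragments:
  1–28 → 28 bp
  29–65 → 37 bp
  66–74 → 9 bp
  75–90 → 16 bp
  91–125 → 35 bp
  126–156 → 31 bp
  157–218 → 62 bp
Sorted largest to smallest: 62, 37, 35, 31, 28, 16, 9 bp.

62, 37, 35, 31, 28, 16, 9 bp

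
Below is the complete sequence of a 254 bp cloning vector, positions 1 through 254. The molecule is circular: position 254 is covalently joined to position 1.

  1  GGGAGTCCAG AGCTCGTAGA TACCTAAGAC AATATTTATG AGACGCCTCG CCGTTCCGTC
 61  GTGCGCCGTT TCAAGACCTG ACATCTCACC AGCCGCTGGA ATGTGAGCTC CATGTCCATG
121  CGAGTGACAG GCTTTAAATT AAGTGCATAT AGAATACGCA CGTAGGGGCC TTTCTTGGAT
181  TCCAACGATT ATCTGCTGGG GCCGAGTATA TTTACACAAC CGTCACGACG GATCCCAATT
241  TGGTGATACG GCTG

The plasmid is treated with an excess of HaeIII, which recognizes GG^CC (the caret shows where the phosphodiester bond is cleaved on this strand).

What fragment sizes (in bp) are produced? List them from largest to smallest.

221, 33 bp

HaeIII sites (GGCC) start at positions 167, 200.
HaeIII cuts after base 2 of each site, so after positions 168, 201.
Circular molecule, 2 cuts → 2 fragments:
  169–201 → 33 bp
  202–254 then 1–168 → 53 + 168 = 221 bp
Sorted largest to smallest: 221, 33 bp.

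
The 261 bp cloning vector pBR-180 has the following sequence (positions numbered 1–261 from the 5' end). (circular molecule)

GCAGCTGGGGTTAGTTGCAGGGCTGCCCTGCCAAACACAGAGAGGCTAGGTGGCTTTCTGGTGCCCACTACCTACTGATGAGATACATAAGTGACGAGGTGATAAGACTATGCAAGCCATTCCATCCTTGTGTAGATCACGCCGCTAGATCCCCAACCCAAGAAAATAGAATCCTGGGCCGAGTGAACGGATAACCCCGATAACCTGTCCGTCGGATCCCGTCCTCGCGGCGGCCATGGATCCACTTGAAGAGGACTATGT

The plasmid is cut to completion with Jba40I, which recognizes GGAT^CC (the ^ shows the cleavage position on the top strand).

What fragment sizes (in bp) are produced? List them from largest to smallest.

237, 24 bp

Jba40I sites (GGATCC) start at positions 214, 238.
Jba40I cuts after base 4 of each site, so after positions 217, 241.
Circular molecule, 2 cuts → 2 fragments:
  218–241 → 24 bp
  242–261 then 1–217 → 20 + 217 = 237 bp
Sorted largest to smallest: 237, 24 bp.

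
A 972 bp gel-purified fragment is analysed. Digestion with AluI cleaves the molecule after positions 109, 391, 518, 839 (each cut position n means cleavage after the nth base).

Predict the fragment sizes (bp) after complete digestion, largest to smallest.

Linear molecule, 4 cuts → 5 fragments:
  109 − 0 = 109 bp
  391 − 109 = 282 bp
  518 − 391 = 127 bp
  839 − 518 = 321 bp
  972 − 839 = 133 bp
Sorted largest to smallest: 321, 282, 133, 127, 109 bp.

321, 282, 133, 127, 109 bp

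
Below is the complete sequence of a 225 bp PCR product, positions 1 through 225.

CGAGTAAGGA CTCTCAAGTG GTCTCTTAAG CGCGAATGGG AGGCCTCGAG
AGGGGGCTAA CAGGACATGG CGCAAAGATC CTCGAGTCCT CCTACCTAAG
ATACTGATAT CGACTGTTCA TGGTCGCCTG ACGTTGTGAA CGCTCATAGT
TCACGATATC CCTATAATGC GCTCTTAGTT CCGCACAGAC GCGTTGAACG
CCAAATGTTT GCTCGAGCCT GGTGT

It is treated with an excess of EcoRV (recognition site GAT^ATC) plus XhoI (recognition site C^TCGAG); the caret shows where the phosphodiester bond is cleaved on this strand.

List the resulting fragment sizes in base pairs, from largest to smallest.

EcoRV sites (GATATC) start at positions 106, 155.
EcoRV cuts after base 3 of each site, so after positions 108, 157.
XhoI sites (CTCGAG) start at positions 45, 81, 212.
XhoI cuts after the first base of each site, so after positions 45, 81, 212.
Combined cut positions: 45, 81, 108, 157, 212.
Linear molecule, 5 cuts → 6 fragments:
  1–45 → 45 bp
  46–81 → 36 bp
  82–108 → 27 bp
  109–157 → 49 bp
  158–212 → 55 bp
  213–225 → 13 bp
Sorted largest to smallest: 55, 49, 45, 36, 27, 13 bp.

55, 49, 45, 36, 27, 13 bp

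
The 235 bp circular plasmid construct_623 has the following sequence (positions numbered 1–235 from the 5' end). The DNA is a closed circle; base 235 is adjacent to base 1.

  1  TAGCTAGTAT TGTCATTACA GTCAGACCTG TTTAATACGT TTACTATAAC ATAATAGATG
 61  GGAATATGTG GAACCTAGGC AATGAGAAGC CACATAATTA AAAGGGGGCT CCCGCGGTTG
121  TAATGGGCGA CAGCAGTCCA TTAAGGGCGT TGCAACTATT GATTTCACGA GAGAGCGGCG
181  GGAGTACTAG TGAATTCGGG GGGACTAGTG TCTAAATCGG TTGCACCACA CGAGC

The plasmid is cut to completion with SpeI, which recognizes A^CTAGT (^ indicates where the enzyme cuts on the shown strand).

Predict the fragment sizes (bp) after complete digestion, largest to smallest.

SpeI sites (ACTAGT) start at positions 186, 204.
SpeI cuts after the first base of each site, so after positions 186, 204.
Circular molecule, 2 cuts → 2 fragments:
  187–204 → 18 bp
  205–235 then 1–186 → 31 + 186 = 217 bp
Sorted largest to smallest: 217, 18 bp.

217, 18 bp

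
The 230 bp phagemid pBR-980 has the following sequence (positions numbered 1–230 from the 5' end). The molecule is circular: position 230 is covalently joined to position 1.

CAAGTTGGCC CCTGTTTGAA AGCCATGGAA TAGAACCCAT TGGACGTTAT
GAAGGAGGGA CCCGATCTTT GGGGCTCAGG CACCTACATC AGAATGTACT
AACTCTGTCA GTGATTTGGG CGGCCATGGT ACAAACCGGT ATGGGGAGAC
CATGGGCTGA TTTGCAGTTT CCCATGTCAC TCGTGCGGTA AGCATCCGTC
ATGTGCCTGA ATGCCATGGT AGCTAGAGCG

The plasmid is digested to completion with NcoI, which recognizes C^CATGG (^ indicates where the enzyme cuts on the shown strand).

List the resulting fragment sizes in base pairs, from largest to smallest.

101, 64, 39, 26 bp

NcoI sites (CCATGG) start at positions 23, 124, 150, 214.
NcoI cuts after the first base of each site, so after positions 23, 124, 150, 214.
Circular molecule, 4 cuts → 4 fragments:
  24–124 → 101 bp
  125–150 → 26 bp
  151–214 → 64 bp
  215–230 then 1–23 → 16 + 23 = 39 bp
Sorted largest to smallest: 101, 64, 39, 26 bp.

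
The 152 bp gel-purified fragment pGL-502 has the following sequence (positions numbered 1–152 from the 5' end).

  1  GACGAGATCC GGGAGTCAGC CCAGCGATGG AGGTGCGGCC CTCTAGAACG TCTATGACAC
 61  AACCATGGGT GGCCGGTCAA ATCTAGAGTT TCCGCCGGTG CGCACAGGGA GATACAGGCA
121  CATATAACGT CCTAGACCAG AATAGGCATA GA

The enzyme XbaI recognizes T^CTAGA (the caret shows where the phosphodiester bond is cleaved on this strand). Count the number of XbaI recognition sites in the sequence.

TCTAGA occurs starting at positions 42, 82.
XbaI cuts at 2 sites.

2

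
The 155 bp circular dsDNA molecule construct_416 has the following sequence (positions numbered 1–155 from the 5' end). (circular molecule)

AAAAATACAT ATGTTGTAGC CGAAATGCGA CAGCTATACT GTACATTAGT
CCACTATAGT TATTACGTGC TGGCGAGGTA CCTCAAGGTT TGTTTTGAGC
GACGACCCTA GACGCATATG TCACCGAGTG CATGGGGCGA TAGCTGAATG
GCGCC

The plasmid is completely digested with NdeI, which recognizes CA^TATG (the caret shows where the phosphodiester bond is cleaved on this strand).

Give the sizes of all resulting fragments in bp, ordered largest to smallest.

107, 48 bp

NdeI sites (CATATG) start at positions 8, 115.
NdeI cuts after base 2 of each site, so after positions 9, 116.
Circular molecule, 2 cuts → 2 fragments:
  10–116 → 107 bp
  117–155 then 1–9 → 39 + 9 = 48 bp
Sorted largest to smallest: 107, 48 bp.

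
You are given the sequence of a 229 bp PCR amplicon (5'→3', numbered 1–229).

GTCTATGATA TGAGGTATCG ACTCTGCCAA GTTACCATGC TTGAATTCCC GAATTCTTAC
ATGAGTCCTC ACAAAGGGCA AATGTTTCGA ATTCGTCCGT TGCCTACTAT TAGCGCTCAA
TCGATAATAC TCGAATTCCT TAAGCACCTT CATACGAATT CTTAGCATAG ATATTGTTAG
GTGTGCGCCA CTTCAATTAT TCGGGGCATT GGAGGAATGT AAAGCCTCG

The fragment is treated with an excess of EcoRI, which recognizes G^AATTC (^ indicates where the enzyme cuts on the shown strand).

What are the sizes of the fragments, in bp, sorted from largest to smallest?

73, 44, 43, 38, 23, 8 bp

EcoRI sites (GAATTC) start at positions 43, 51, 89, 133, 156.
EcoRI cuts after the first base of each site, so after positions 43, 51, 89, 133, 156.
Linear molecule, 5 cuts → 6 fragments:
  1–43 → 43 bp
  44–51 → 8 bp
  52–89 → 38 bp
  90–133 → 44 bp
  134–156 → 23 bp
  157–229 → 73 bp
Sorted largest to smallest: 73, 44, 43, 38, 23, 8 bp.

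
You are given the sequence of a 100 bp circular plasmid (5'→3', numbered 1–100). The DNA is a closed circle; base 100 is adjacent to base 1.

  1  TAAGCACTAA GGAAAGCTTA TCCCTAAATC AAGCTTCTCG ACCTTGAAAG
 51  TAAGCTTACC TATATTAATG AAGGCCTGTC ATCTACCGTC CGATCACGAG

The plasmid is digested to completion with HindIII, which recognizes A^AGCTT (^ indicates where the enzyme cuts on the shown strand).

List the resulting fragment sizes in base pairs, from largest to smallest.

62, 21, 17 bp

HindIII sites (AAGCTT) start at positions 14, 31, 52.
HindIII cuts after the first base of each site, so after positions 14, 31, 52.
Circular molecule, 3 cuts → 3 fragments:
  15–31 → 17 bp
  32–52 → 21 bp
  53–100 then 1–14 → 48 + 14 = 62 bp
Sorted largest to smallest: 62, 21, 17 bp.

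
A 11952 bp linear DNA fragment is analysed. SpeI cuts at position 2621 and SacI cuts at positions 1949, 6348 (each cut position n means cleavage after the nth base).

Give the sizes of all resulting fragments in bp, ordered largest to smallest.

5604, 3727, 1949, 672 bp

Combined cut positions (sorted): 1949, 2621, 6348.
Linear molecule, 3 cuts → 4 fragments:
  1949 − 0 = 1949 bp
  2621 − 1949 = 672 bp
  6348 − 2621 = 3727 bp
  11952 − 6348 = 5604 bp
Sorted largest to smallest: 5604, 3727, 1949, 672 bp.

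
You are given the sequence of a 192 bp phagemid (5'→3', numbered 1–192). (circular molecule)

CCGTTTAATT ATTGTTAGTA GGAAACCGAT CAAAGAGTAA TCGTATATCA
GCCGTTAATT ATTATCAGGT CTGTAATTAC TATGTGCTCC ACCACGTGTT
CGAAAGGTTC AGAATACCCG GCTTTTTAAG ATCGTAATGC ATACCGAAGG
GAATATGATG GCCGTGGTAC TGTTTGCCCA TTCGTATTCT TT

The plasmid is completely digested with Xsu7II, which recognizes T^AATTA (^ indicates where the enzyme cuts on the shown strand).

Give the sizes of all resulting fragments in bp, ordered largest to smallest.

Xsu7II sites (TAATTA) start at positions 6, 56, 74.
Xsu7II cuts after the first base of each site, so after positions 6, 56, 74.
Circular molecule, 3 cuts → 3 fragments:
  7–56 → 50 bp
  57–74 → 18 bp
  75–192 then 1–6 → 118 + 6 = 124 bp
Sorted largest to smallest: 124, 50, 18 bp.

124, 50, 18 bp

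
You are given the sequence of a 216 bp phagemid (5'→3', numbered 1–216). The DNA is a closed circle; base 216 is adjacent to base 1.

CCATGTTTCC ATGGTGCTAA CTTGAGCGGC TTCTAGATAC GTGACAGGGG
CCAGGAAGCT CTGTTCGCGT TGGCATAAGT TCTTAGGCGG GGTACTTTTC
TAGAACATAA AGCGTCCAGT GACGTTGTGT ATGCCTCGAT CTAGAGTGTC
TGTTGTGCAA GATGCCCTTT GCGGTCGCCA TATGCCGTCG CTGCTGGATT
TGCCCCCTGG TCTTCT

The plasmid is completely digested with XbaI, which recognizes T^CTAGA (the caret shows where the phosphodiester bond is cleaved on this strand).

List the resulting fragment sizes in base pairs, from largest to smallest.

XbaI sites (TCTAGA) start at positions 32, 99, 140.
XbaI cuts after the first base of each site, so after positions 32, 99, 140.
Circular molecule, 3 cuts → 3 fragments:
  33–99 → 67 bp
  100–140 → 41 bp
  141–216 then 1–32 → 76 + 32 = 108 bp
Sorted largest to smallest: 108, 67, 41 bp.

108, 67, 41 bp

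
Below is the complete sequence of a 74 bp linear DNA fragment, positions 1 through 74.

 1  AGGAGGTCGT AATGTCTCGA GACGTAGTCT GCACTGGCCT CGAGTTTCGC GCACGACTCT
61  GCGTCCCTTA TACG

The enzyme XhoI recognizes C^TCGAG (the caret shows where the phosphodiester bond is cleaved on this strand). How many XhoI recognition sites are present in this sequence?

2

CTCGAG occurs starting at positions 16, 39.
XhoI cuts at 2 sites.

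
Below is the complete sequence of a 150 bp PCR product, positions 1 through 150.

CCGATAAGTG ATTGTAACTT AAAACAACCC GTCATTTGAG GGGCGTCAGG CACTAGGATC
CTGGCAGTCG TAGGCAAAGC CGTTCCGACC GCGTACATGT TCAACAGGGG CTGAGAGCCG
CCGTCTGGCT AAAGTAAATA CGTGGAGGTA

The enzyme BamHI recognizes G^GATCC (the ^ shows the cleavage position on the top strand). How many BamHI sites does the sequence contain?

GGATCC occurs starting at position 56.
BamHI cuts at 1 site.

1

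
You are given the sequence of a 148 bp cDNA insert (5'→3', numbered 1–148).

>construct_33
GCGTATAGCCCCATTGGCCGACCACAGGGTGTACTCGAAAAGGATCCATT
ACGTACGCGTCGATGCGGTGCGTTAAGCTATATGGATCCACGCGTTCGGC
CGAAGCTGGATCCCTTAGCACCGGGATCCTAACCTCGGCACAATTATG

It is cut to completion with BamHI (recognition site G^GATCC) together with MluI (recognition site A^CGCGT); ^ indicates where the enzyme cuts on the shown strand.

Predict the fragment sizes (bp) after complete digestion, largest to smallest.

42, 29, 24, 18, 16, 13, 6 bp

BamHI sites (GGATCC) start at positions 42, 84, 108, 124.
BamHI cuts after the first base of each site, so after positions 42, 84, 108, 124.
MluI sites (ACGCGT) start at positions 55, 90.
MluI cuts after the first base of each site, so after positions 55, 90.
Combined cut positions: 42, 55, 84, 90, 108, 124.
Linear molecule, 6 cuts → 7 fragments:
  1–42 → 42 bp
  43–55 → 13 bp
  56–84 → 29 bp
  85–90 → 6 bp
  91–108 → 18 bp
  109–124 → 16 bp
  125–148 → 24 bp
Sorted largest to smallest: 42, 29, 24, 18, 16, 13, 6 bp.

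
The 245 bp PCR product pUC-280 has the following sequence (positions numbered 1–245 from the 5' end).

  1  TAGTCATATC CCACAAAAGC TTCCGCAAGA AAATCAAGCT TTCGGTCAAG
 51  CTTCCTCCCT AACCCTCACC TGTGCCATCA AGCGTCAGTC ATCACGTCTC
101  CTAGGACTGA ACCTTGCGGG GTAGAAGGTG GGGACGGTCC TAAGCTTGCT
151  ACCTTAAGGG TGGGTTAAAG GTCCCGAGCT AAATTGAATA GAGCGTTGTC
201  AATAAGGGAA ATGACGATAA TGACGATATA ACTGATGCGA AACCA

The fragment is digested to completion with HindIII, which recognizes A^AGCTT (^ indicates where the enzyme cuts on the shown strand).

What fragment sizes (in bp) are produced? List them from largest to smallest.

HindIII sites (AAGCTT) start at positions 17, 36, 48, 142.
HindIII cuts after the first base of each site, so after positions 17, 36, 48, 142.
Linear molecule, 4 cuts → 5 fragments:
  1–17 → 17 bp
  18–36 → 19 bp
  37–48 → 12 bp
  49–142 → 94 bp
  143–245 → 103 bp
Sorted largest to smallest: 103, 94, 19, 17, 12 bp.

103, 94, 19, 17, 12 bp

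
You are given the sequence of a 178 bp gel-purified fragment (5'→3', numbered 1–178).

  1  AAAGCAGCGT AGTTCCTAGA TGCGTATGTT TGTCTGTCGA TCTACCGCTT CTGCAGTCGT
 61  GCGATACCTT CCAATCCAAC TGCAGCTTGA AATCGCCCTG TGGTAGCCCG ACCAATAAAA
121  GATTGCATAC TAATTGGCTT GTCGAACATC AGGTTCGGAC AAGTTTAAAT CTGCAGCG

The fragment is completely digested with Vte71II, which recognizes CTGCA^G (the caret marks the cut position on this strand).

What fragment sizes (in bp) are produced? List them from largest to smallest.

Vte71II sites (CTGCAG) start at positions 51, 80, 171.
Vte71II cuts after base 5 of each site (before the last base), so after positions 55, 84, 175.
Linear molecule, 3 cuts → 4 fragments:
  1–55 → 55 bp
  56–84 → 29 bp
  85–175 → 91 bp
  176–178 → 3 bp
Sorted largest to smallest: 91, 55, 29, 3 bp.

91, 55, 29, 3 bp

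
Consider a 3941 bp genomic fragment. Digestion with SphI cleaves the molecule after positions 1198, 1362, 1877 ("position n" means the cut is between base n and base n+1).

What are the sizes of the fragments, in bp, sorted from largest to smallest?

2064, 1198, 515, 164 bp

Linear molecule, 3 cuts → 4 fragments:
  1198 − 0 = 1198 bp
  1362 − 1198 = 164 bp
  1877 − 1362 = 515 bp
  3941 − 1877 = 2064 bp
Sorted largest to smallest: 2064, 1198, 515, 164 bp.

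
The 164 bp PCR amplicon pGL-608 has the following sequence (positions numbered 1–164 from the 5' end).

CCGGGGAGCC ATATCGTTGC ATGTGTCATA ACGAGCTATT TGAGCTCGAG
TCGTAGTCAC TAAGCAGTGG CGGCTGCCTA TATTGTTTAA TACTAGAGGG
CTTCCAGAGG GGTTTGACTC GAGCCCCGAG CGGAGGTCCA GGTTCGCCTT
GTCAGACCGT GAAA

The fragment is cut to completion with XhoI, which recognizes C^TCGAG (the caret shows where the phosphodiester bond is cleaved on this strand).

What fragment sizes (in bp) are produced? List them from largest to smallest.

XhoI sites (CTCGAG) start at positions 45, 118.
XhoI cuts after the first base of each site, so after positions 45, 118.
Linear molecule, 2 cuts → 3 fragments:
  1–45 → 45 bp
  46–118 → 73 bp
  119–164 → 46 bp
Sorted largest to smallest: 73, 46, 45 bp.

73, 46, 45 bp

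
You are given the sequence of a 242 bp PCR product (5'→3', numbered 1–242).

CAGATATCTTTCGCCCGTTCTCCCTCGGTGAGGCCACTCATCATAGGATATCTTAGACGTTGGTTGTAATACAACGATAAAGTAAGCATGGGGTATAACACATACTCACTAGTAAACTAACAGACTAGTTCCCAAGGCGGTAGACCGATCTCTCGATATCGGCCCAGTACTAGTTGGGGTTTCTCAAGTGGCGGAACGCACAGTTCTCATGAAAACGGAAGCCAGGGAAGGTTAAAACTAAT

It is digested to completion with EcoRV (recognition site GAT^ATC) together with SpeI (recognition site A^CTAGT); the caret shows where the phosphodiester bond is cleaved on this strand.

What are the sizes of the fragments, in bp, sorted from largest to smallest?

73, 59, 44, 33, 16, 12, 5 bp

EcoRV sites (GATATC) start at positions 3, 47, 155.
EcoRV cuts after base 3 of each site, so after positions 5, 49, 157.
SpeI sites (ACTAGT) start at positions 108, 124, 169.
SpeI cuts after the first base of each site, so after positions 108, 124, 169.
Combined cut positions: 5, 49, 108, 124, 157, 169.
Linear molecule, 6 cuts → 7 fragments:
  1–5 → 5 bp
  6–49 → 44 bp
  50–108 → 59 bp
  109–124 → 16 bp
  125–157 → 33 bp
  158–169 → 12 bp
  170–242 → 73 bp
Sorted largest to smallest: 73, 59, 44, 33, 16, 12, 5 bp.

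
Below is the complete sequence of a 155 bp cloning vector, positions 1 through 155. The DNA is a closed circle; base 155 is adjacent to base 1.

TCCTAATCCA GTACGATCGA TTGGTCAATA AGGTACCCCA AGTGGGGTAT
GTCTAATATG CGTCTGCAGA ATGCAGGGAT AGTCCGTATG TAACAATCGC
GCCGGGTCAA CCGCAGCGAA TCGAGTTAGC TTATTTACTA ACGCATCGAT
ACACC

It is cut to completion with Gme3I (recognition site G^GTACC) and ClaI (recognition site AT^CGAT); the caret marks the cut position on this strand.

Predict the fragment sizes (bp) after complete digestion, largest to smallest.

The Gme3I site (GGTACC) starts at position 32.
Gme3I cuts after the first base of each site, so after position 32.
ClaI sites (ATCGAT) start at positions 16, 145.
ClaI cuts after base 2 of each site, so after positions 17, 146.
Combined cut positions: 17, 32, 146.
Circular molecule, 3 cuts → 3 fragments:
  18–32 → 15 bp
  33–146 → 114 bp
  147–155 then 1–17 → 9 + 17 = 26 bp
Sorted largest to smallest: 114, 26, 15 bp.

114, 26, 15 bp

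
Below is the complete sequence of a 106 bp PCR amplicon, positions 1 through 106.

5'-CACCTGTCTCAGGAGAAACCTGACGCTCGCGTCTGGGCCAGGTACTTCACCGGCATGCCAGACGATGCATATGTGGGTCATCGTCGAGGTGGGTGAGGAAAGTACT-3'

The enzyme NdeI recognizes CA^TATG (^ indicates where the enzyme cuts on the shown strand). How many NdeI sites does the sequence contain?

CATATG occurs starting at position 68.
NdeI cuts at 1 site.

1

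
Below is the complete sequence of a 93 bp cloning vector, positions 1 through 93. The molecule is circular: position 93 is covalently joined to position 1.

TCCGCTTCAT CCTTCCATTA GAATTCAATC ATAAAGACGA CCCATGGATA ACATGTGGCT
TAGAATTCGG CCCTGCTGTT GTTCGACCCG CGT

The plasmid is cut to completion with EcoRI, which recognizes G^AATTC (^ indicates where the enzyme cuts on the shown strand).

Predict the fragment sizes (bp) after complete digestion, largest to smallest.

51, 42 bp

EcoRI sites (GAATTC) start at positions 21, 63.
EcoRI cuts after the first base of each site, so after positions 21, 63.
Circular molecule, 2 cuts → 2 fragments:
  22–63 → 42 bp
  64–93 then 1–21 → 30 + 21 = 51 bp
Sorted largest to smallest: 51, 42 bp.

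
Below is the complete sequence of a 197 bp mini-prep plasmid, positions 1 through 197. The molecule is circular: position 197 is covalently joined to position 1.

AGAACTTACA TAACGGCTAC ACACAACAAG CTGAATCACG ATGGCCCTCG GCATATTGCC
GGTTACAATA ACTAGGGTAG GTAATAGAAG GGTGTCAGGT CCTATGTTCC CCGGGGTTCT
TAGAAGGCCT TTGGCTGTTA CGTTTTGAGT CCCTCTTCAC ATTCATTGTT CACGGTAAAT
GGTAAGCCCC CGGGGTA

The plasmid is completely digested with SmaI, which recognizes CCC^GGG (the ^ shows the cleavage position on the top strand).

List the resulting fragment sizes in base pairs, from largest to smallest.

SmaI sites (CCCGGG) start at positions 110, 189.
SmaI cuts after base 3 of each site, so after positions 112, 191.
Circular molecule, 2 cuts → 2 fragments:
  113–191 → 79 bp
  192–197 then 1–112 → 6 + 112 = 118 bp
Sorted largest to smallest: 118, 79 bp.

118, 79 bp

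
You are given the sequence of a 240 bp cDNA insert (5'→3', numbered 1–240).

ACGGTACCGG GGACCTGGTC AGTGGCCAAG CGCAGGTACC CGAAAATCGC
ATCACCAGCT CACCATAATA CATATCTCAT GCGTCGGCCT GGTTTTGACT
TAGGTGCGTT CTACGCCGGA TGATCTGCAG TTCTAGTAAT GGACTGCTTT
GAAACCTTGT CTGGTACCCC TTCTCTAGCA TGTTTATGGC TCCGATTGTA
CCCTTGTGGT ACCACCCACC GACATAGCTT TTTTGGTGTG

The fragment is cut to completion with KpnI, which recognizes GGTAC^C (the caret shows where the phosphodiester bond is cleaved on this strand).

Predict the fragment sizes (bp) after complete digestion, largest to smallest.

128, 45, 32, 28, 7 bp

KpnI sites (GGTACC) start at positions 3, 35, 163, 208.
KpnI cuts after base 5 of each site (before the last base), so after positions 7, 39, 167, 212.
Linear molecule, 4 cuts → 5 fragments:
  1–7 → 7 bp
  8–39 → 32 bp
  40–167 → 128 bp
  168–212 → 45 bp
  213–240 → 28 bp
Sorted largest to smallest: 128, 45, 32, 28, 7 bp.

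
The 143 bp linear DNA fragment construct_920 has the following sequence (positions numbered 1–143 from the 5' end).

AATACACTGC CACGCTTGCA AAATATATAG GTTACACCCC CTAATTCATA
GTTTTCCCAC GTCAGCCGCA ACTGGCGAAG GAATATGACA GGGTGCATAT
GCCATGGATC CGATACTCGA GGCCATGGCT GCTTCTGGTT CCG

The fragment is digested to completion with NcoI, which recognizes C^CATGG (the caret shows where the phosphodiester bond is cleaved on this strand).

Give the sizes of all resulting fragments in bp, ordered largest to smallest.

NcoI sites (CCATGG) start at positions 102, 123.
NcoI cuts after the first base of each site, so after positions 102, 123.
Linear molecule, 2 cuts → 3 fragments:
  1–102 → 102 bp
  103–123 → 21 bp
  124–143 → 20 bp
Sorted largest to smallest: 102, 21, 20 bp.

102, 21, 20 bp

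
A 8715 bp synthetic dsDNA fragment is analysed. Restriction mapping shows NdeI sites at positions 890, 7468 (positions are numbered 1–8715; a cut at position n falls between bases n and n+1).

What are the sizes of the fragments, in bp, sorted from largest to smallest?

6578, 1247, 890 bp

Linear molecule, 2 cuts → 3 fragments:
  890 − 0 = 890 bp
  7468 − 890 = 6578 bp
  8715 − 7468 = 1247 bp
Sorted largest to smallest: 6578, 1247, 890 bp.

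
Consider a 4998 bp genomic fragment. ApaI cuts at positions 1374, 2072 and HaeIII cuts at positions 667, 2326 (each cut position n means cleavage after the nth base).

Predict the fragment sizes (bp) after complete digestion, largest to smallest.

2672, 707, 698, 667, 254 bp

Combined cut positions (sorted): 667, 1374, 2072, 2326.
Linear molecule, 4 cuts → 5 fragments:
  667 − 0 = 667 bp
  1374 − 667 = 707 bp
  2072 − 1374 = 698 bp
  2326 − 2072 = 254 bp
  4998 − 2326 = 2672 bp
Sorted largest to smallest: 2672, 707, 698, 667, 254 bp.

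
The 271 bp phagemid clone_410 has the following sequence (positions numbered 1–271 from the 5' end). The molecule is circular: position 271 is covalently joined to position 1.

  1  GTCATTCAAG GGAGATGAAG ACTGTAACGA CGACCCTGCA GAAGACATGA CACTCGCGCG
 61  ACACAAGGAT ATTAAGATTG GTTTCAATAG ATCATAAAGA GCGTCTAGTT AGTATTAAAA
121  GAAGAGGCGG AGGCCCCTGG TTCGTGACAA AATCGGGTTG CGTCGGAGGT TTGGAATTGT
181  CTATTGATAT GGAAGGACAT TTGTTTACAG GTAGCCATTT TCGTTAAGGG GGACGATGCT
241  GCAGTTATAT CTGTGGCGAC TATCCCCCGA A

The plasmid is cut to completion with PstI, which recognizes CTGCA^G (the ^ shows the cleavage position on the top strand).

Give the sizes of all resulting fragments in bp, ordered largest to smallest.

PstI sites (CTGCAG) start at positions 36, 239.
PstI cuts after base 5 of each site (before the last base), so after positions 40, 243.
Circular molecule, 2 cuts → 2 fragments:
  41–243 → 203 bp
  244–271 then 1–40 → 28 + 40 = 68 bp
Sorted largest to smallest: 203, 68 bp.

203, 68 bp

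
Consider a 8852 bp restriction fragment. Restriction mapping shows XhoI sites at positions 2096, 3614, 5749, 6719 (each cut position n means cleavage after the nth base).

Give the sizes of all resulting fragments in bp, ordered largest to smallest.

2135, 2133, 2096, 1518, 970 bp

Linear molecule, 4 cuts → 5 fragments:
  2096 − 0 = 2096 bp
  3614 − 2096 = 1518 bp
  5749 − 3614 = 2135 bp
  6719 − 5749 = 970 bp
  8852 − 6719 = 2133 bp
Sorted largest to smallest: 2135, 2133, 2096, 1518, 970 bp.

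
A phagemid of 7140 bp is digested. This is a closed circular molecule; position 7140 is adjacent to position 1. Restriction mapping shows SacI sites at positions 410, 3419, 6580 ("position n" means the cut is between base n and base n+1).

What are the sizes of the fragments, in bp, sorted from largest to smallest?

Circular molecule, 3 cuts → 3 fragments:
  3419 − 410 = 3009 bp
  6580 − 3419 = 3161 bp
  wrap: 7140 − 6580 + 410 = 970 bp
Sorted largest to smallest: 3161, 3009, 970 bp.

3161, 3009, 970 bp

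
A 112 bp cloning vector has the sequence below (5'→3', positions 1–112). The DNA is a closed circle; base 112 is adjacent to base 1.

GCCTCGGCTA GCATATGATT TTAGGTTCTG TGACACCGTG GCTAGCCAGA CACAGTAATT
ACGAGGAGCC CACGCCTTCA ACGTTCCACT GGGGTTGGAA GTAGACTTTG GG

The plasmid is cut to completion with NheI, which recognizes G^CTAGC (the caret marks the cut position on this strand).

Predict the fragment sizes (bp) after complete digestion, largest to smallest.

78, 34 bp

NheI sites (GCTAGC) start at positions 7, 41.
NheI cuts after the first base of each site, so after positions 7, 41.
Circular molecule, 2 cuts → 2 fragments:
  8–41 → 34 bp
  42–112 then 1–7 → 71 + 7 = 78 bp
Sorted largest to smallest: 78, 34 bp.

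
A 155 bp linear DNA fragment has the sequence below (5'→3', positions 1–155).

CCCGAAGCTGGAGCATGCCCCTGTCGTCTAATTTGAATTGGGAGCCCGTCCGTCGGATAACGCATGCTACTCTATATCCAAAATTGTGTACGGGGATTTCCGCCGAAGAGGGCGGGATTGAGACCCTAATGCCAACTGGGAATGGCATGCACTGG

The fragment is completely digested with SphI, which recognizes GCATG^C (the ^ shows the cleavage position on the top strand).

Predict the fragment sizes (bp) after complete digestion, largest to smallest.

83, 49, 17, 6 bp

SphI sites (GCATGC) start at positions 13, 62, 145.
SphI cuts after base 5 of each site (before the last base), so after positions 17, 66, 149.
Linear molecule, 3 cuts → 4 fragments:
  1–17 → 17 bp
  18–66 → 49 bp
  67–149 → 83 bp
  150–155 → 6 bp
Sorted largest to smallest: 83, 49, 17, 6 bp.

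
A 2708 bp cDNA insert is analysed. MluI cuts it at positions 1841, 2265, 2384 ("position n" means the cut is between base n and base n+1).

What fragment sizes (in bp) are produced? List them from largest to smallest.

Linear molecule, 3 cuts → 4 fragments:
  1841 − 0 = 1841 bp
  2265 − 1841 = 424 bp
  2384 − 2265 = 119 bp
  2708 − 2384 = 324 bp
Sorted largest to smallest: 1841, 424, 324, 119 bp.

1841, 424, 324, 119 bp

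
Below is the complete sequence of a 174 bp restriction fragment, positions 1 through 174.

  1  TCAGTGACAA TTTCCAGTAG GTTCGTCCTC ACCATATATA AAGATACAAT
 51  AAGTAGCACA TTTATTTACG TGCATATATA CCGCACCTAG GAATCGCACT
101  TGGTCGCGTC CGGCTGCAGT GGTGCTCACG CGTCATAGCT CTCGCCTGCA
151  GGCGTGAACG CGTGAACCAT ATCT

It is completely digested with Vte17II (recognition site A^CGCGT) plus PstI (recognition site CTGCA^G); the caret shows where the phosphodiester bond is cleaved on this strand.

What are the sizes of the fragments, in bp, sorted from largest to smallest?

118, 22, 16, 10, 8 bp

Vte17II sites (ACGCGT) start at positions 128, 158.
Vte17II cuts after the first base of each site, so after positions 128, 158.
PstI sites (CTGCAG) start at positions 114, 146.
PstI cuts after base 5 of each site (before the last base), so after positions 118, 150.
Combined cut positions: 118, 128, 150, 158.
Linear molecule, 4 cuts → 5 fragments:
  1–118 → 118 bp
  119–128 → 10 bp
  129–150 → 22 bp
  151–158 → 8 bp
  159–174 → 16 bp
Sorted largest to smallest: 118, 22, 16, 10, 8 bp.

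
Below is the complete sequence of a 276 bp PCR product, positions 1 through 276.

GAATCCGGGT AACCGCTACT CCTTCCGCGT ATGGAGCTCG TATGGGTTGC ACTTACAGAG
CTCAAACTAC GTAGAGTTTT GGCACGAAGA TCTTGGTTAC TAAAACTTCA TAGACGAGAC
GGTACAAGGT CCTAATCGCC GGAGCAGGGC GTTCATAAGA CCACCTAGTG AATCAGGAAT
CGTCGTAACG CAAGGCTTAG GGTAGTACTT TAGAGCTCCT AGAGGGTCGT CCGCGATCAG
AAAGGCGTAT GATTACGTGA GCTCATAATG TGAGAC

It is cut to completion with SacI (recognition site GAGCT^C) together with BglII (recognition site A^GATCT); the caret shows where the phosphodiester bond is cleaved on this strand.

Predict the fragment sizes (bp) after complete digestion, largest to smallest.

129, 46, 38, 26, 24, 13 bp

SacI sites (GAGCTC) start at positions 34, 58, 213, 259.
SacI cuts after base 5 of each site (before the last base), so after positions 38, 62, 217, 263.
The BglII site (AGATCT) starts at position 88.
BglII cuts after the first base of each site, so after position 88.
Combined cut positions: 38, 62, 88, 217, 263.
Linear molecule, 5 cuts → 6 fragments:
  1–38 → 38 bp
  39–62 → 24 bp
  63–88 → 26 bp
  89–217 → 129 bp
  218–263 → 46 bp
  264–276 → 13 bp
Sorted largest to smallest: 129, 46, 38, 26, 24, 13 bp.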